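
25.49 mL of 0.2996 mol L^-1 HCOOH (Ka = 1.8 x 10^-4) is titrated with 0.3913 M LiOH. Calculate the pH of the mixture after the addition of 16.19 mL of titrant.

4.43

Initial n(HCOOH) = 0.2996 x 0.02549 = 0.007637 mol.
n(LiOH) added = 0.3913 x 0.01619 = 0.006335 mol, converting that many moles of HCOOH to HCOO-.
Remaining n(HCOOH) = 0.001302 mol; n(HCOO-) = 0.006335 mol.
By Henderson-Hasselbalch, pH = pKa + log([A^-]/[HA]) = 3.74 + log(0.006335/0.001302) = 3.74 + (+0.69) = 4.43.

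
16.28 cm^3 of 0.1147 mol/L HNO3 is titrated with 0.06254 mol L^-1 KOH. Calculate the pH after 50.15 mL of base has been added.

12.28

n(acid) = 0.1147 x 0.01628 = 0.001867 mol; n(KOH) added = 0.06254 x 0.05015 = 0.003136 mol.
Base is in excess by 0.003136 - 0.001867 = 0.001269 mol in a total volume of 0.06643 L.
[OH^-] = 0.001269/0.06643 = 0.01910 M, so pOH = 1.72 and pH = 14.00 - 1.72 = 12.28.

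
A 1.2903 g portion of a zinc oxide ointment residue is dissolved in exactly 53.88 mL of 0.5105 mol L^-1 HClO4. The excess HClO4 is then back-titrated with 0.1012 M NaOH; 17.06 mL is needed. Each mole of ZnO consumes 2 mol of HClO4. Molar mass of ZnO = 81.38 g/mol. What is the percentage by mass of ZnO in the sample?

Total n(HClO4) added = 0.5105 x 0.05388 = 0.02751 mol.
n(NaOH) used = 0.1012 x 0.01706 = 0.001726 mol, which equals the excess n(HClO4).
So n(HClO4) consumed by the sample = 0.02751 - 0.001726 = 0.02578 mol.
n(ZnO) = 0.02578 / 2 = 0.01289 mol.
mass ZnO = 0.01289 x 81.38 = 1.049 g, so %ZnO = 1.049/1.2903 x 100 = 81.3%.

81.3%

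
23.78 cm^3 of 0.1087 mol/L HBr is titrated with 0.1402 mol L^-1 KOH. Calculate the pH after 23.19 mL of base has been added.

12.15

n(acid) = 0.1087 x 0.02378 = 0.002585 mol; n(KOH) added = 0.1402 x 0.02319 = 0.003251 mol.
Base is in excess by 0.003251 - 0.002585 = 0.0006664 mol in a total volume of 0.04697 L.
[OH^-] = 0.0006664/0.04697 = 0.01419 M, so pOH = 1.85 and pH = 14.00 - 1.85 = 12.15.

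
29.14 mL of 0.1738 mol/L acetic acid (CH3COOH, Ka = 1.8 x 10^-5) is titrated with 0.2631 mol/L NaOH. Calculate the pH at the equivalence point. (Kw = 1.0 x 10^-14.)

n(CH3COOH) = 0.1738 x 0.02914 = 0.005065 mol; V(NaOH) at equivalence = 0.005065/0.2631 = 0.01925 L.
At equivalence all the acid is converted to CH3COO-; total volume = 0.02914 + 0.01925 = 0.04839 L, so [CH3COO-] = 0.005065/0.04839 = 0.1047 M.
Kb = Kw/Ka = 1.0e-14 / 1.8 x 10^-5 = 5.56e-10.
[OH^-] = sqrt(Kb x [CH3COO-]) = sqrt(5.56e-10 x 0.1047) = 7.63e-6 M.
pOH = 5.12, so pH = 14.00 - 5.12 = 8.88.

8.88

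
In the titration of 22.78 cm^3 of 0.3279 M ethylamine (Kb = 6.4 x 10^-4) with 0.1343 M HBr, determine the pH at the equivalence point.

5.91

n(C2H5NH2) = 0.3279 x 0.02278 = 0.007470 mol; V(HBr) at equivalence = 0.007470/0.1343 = 0.05562 L.
At equivalence the base is fully converted to C2H5NH3+; total volume = 0.07840 L, so [C2H5NH3+] = 0.007470/0.07840 = 0.09528 M.
Ka(C2H5NH3+) = Kw/Kb = 1.0e-14 / 6.4 x 10^-4 = 1.56e-11.
[H^+] = sqrt(Ka x [C2H5NH3+]) = sqrt(1.56e-11 x 0.09528) = 1.22e-6 M.
pH = -log(1.22e-6) = 5.91.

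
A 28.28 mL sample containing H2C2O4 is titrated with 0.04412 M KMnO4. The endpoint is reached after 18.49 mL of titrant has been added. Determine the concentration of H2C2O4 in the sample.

0.0721 M

n(KMnO4) = 0.04412 x 0.01849 = 0.0008158 mol.
From the balanced equation, 2 mol KMnO4 reacts with 5 mol H2C2O4, so n(H2C2O4) = 0.0008158 x 5/2 = 0.002039 mol.
[H2C2O4] = 0.002039 / 0.02828 L = 0.0721 M.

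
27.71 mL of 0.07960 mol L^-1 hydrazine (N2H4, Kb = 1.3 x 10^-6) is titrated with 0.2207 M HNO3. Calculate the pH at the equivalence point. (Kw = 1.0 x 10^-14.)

n(N2H4) = 0.07960 x 0.02771 = 0.002206 mol; V(HNO3) at equivalence = 0.002206/0.2207 = 0.009994 L.
At equivalence the base is fully converted to N2H5+; total volume = 0.03770 L, so [N2H5+] = 0.002206/0.03770 = 0.05850 M.
Ka(N2H5+) = Kw/Kb = 1.0e-14 / 1.3 x 10^-6 = 7.69e-9.
[H^+] = sqrt(Ka x [N2H5+]) = sqrt(7.69e-9 x 0.05850) = 2.12e-5 M.
pH = -log(2.12e-5) = 4.67.

4.67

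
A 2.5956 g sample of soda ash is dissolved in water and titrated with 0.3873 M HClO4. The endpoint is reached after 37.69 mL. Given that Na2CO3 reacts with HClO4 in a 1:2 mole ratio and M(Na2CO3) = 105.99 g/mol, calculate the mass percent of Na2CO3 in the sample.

29.8%

n(HClO4) = 0.3873 x 0.03769 = 0.01460 mol.
n(Na2CO3) = 0.01460 / 2 = 0.007299 mol.
mass of Na2CO3 = 0.007299 x 105.99 = 0.7736 g.
% purity = 0.7736 / 2.5956 x 100 = 29.8%.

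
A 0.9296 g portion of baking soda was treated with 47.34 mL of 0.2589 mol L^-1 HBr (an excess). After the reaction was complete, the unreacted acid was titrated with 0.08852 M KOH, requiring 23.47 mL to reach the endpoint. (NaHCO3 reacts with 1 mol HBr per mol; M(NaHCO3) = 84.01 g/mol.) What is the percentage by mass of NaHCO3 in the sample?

92.0%

Total n(HBr) added = 0.2589 x 0.04734 = 0.01226 mol.
n(KOH) used = 0.08852 x 0.02347 = 0.002078 mol, which equals the excess n(HBr).
So n(HBr) consumed by the sample = 0.01226 - 0.002078 = 0.01018 mol.
n(NaHCO3) = 0.01018 / 1 = 0.01018 mol.
mass NaHCO3 = 0.01018 x 84.01 = 0.8551 g, so %NaHCO3 = 0.8551/0.9296 x 100 = 92.0%.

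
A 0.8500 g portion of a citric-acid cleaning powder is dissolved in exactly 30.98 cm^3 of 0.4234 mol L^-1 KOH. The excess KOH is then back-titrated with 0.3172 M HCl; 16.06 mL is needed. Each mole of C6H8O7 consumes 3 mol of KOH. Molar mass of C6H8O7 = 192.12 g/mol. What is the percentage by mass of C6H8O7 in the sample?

Total n(KOH) added = 0.4234 x 0.03098 = 0.01312 mol.
n(HCl) used = 0.3172 x 0.01606 = 0.005094 mol, which equals the excess n(KOH).
So n(KOH) consumed by the sample = 0.01312 - 0.005094 = 0.008023 mol.
n(C6H8O7) = 0.008023 / 3 = 0.002674 mol.
mass C6H8O7 = 0.002674 x 192.12 = 0.5138 g, so %C6H8O7 = 0.5138/0.8500 x 100 = 60.4%.

60.4%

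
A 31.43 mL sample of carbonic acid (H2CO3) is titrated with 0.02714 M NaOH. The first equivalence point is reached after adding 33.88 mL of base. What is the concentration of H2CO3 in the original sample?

0.0293 M

n(NaOH) = 0.02714 x 0.03388 = 0.0009195 mol.
At the first equivalence point, 1 mol OH^- react per mol H2CO3, so n(H2CO3) = 0.0009195 / 1 = 0.0009195 mol.
[H2CO3] = 0.0009195 / 0.03143 L = 0.0293 M.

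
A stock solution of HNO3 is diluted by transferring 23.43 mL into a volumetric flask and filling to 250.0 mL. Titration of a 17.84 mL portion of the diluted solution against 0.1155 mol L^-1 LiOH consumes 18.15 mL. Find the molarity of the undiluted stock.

n(LiOH) = 0.1155 x 0.01815 = 0.002096 mol.
n(HNO3) in the aliquot = 0.002096 mol.
[diluted HNO3] = 0.002096 / 0.01784 = 0.1175 M.
Dilution factor = 250.0/23.43 = 10.67, so [stock] = 0.1175 x 10.67 = 1.25 M.

1.25 M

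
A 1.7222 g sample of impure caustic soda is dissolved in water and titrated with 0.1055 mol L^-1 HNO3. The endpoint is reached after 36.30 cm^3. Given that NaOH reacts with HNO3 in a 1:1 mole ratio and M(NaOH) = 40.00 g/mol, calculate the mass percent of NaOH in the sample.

8.89%

n(HNO3) = 0.1055 x 0.03630 = 0.003830 mol.
n(NaOH) = 0.003830 / 1 = 0.003830 mol.
mass of NaOH = 0.003830 x 40.00 = 0.1532 g.
% purity = 0.1532 / 1.7222 x 100 = 8.89%.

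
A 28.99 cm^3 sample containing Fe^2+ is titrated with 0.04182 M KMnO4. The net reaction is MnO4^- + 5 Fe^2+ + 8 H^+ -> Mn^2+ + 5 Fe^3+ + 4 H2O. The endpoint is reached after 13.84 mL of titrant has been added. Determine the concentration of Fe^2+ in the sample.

0.0998 M

n(KMnO4) = 0.04182 x 0.01384 = 0.0005788 mol.
From the balanced equation, 1 mol KMnO4 reacts with 5 mol Fe^2+, so n(Fe^2+) = 0.0005788 x 5/1 = 0.002894 mol.
[Fe^2+] = 0.002894 / 0.02899 L = 0.0998 M.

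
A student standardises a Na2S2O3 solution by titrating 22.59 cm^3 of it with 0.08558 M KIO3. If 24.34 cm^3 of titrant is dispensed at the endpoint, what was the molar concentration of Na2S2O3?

n(KIO3) = 0.08558 x 0.02434 = 0.002083 mol.
From the balanced equation, 1 mol KIO3 reacts with 6 mol Na2S2O3, so n(Na2S2O3) = 0.002083 x 6/1 = 0.01250 mol.
[Na2S2O3] = 0.01250 / 0.02259 L = 0.553 M.

0.553 M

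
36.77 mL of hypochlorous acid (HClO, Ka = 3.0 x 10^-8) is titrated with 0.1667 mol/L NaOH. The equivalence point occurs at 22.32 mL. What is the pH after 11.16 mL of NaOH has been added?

11.16 mL is exactly half the equivalence volume (22.32/2), i.e. the half-equivalence point.
There, n(HA) = n(A^-), so pH = pKa = -log(3.0 x 10^-8) = 7.52.

7.52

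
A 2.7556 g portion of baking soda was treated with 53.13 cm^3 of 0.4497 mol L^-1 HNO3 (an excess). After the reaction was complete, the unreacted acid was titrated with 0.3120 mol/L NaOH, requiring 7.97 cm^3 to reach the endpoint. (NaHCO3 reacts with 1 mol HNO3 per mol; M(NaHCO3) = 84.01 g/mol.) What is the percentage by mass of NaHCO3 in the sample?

Total n(HNO3) added = 0.4497 x 0.05313 = 0.02389 mol.
n(NaOH) used = 0.3120 x 0.007970 = 0.002487 mol, which equals the excess n(HNO3).
So n(HNO3) consumed by the sample = 0.02389 - 0.002487 = 0.02141 mol.
n(NaHCO3) = 0.02141 / 1 = 0.02141 mol.
mass NaHCO3 = 0.02141 x 84.01 = 1.798 g, so %NaHCO3 = 1.798/2.7556 x 100 = 65.3%.

65.3%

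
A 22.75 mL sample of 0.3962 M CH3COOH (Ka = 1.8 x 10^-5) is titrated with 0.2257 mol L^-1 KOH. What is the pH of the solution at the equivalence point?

8.95

n(CH3COOH) = 0.3962 x 0.02275 = 0.009014 mol; V(KOH) at equivalence = 0.009014/0.2257 = 0.03994 L.
At equivalence all the acid is converted to CH3COO-; total volume = 0.02275 + 0.03994 = 0.06269 L, so [CH3COO-] = 0.009014/0.06269 = 0.1438 M.
Kb = Kw/Ka = 1.0e-14 / 1.8 x 10^-5 = 5.56e-10.
[OH^-] = sqrt(Kb x [CH3COO-]) = sqrt(5.56e-10 x 0.1438) = 8.94e-6 M.
pOH = 5.05, so pH = 14.00 - 5.05 = 8.95.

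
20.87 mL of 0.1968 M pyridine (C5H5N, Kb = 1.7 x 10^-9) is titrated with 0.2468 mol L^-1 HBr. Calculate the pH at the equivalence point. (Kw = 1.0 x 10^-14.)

3.10

n(C5H5N) = 0.1968 x 0.02087 = 0.004107 mol; V(HBr) at equivalence = 0.004107/0.2468 = 0.01664 L.
At equivalence the base is fully converted to C5H5NH+; total volume = 0.03751 L, so [C5H5NH+] = 0.004107/0.03751 = 0.1095 M.
Ka(C5H5NH+) = Kw/Kb = 1.0e-14 / 1.7 x 10^-9 = 5.88e-6.
[H^+] = sqrt(Ka x [C5H5NH+]) = sqrt(5.88e-6 x 0.1095) = 0.000803 M.
pH = -log(0.000803) = 3.10.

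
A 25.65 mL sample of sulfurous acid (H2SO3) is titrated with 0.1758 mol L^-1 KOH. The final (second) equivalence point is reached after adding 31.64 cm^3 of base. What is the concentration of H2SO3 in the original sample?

n(KOH) = 0.1758 x 0.03164 = 0.005562 mol.
At the final (second) equivalence point, 2 mol OH^- react per mol H2SO3, so n(H2SO3) = 0.005562 / 2 = 0.002781 mol.
[H2SO3] = 0.002781 / 0.02565 L = 0.108 M.

0.108 M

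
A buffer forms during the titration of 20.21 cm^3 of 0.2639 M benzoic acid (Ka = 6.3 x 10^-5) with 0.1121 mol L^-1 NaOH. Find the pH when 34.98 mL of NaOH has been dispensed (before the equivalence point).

Initial n(C6H5COOH) = 0.2639 x 0.02021 = 0.005333 mol.
n(NaOH) added = 0.1121 x 0.03498 = 0.003921 mol, converting that many moles of C6H5COOH to C6H5COO-.
Remaining n(C6H5COOH) = 0.001412 mol; n(C6H5COO-) = 0.003921 mol.
By Henderson-Hasselbalch, pH = pKa + log([A^-]/[HA]) = 4.20 + log(0.003921/0.001412) = 4.20 + (+0.44) = 4.64.

4.64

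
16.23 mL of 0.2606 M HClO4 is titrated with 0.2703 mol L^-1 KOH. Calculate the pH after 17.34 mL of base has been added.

12.13

n(acid) = 0.2606 x 0.01623 = 0.004230 mol; n(KOH) added = 0.2703 x 0.01734 = 0.004687 mol.
Base is in excess by 0.004687 - 0.004230 = 0.0004575 mol in a total volume of 0.03357 L.
[OH^-] = 0.0004575/0.03357 = 0.01363 M, so pOH = 1.87 and pH = 14.00 - 1.87 = 12.13.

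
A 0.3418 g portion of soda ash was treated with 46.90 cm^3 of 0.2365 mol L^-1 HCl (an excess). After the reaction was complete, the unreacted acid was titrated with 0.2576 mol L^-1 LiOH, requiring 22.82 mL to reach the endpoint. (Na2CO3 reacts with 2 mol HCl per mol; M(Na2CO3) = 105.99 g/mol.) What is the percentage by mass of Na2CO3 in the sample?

Total n(HCl) added = 0.2365 x 0.04690 = 0.01109 mol.
n(LiOH) used = 0.2576 x 0.02282 = 0.005878 mol, which equals the excess n(HCl).
So n(HCl) consumed by the sample = 0.01109 - 0.005878 = 0.005213 mol.
n(Na2CO3) = 0.005213 / 2 = 0.002607 mol.
mass Na2CO3 = 0.002607 x 105.99 = 0.2763 g, so %Na2CO3 = 0.2763/0.3418 x 100 = 80.8%.

80.8%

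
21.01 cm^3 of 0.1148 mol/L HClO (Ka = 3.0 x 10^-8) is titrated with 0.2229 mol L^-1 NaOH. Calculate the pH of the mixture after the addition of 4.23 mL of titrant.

7.33

Initial n(HClO) = 0.1148 x 0.02101 = 0.002412 mol.
n(NaOH) added = 0.2229 x 0.004230 = 0.0009429 mol, converting that many moles of HClO to ClO-.
Remaining n(HClO) = 0.001469 mol; n(ClO-) = 0.0009429 mol.
By Henderson-Hasselbalch, pH = pKa + log([A^-]/[HA]) = 7.52 + log(0.0009429/0.001469) = 7.52 + (-0.19) = 7.33.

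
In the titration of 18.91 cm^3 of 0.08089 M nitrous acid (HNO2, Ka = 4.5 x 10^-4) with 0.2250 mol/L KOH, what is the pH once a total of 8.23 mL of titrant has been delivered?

12.07

n(acid) = 0.08089 x 0.01891 = 0.001530 mol; n(KOH) added = 0.2250 x 0.008230 = 0.001852 mol.
Base is in excess by 0.001852 - 0.001530 = 0.0003221 mol in a total volume of 0.02714 L.
[OH^-] = 0.0003221/0.02714 = 0.01187 M, so pOH = 1.93 and pH = 14.00 - 1.93 = 12.07.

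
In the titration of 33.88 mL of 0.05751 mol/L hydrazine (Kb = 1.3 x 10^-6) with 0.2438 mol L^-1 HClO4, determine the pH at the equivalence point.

4.72

n(N2H4) = 0.05751 x 0.03388 = 0.001948 mol; V(HClO4) at equivalence = 0.001948/0.2438 = 0.007992 L.
At equivalence the base is fully converted to N2H5+; total volume = 0.04187 L, so [N2H5+] = 0.001948/0.04187 = 0.04653 M.
Ka(N2H5+) = Kw/Kb = 1.0e-14 / 1.3 x 10^-6 = 7.69e-9.
[H^+] = sqrt(Ka x [N2H5+]) = sqrt(7.69e-9 x 0.04653) = 1.89e-5 M.
pH = -log(1.89e-5) = 4.72.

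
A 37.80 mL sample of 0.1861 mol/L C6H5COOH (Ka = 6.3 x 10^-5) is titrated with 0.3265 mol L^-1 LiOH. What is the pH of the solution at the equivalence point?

n(C6H5COOH) = 0.1861 x 0.03780 = 0.007035 mol; V(LiOH) at equivalence = 0.007035/0.3265 = 0.02155 L.
At equivalence all the acid is converted to C6H5COO-; total volume = 0.03780 + 0.02155 = 0.05935 L, so [C6H5COO-] = 0.007035/0.05935 = 0.1185 M.
Kb = Kw/Ka = 1.0e-14 / 6.3 x 10^-5 = 1.59e-10.
[OH^-] = sqrt(Kb x [C6H5COO-]) = sqrt(1.59e-10 x 0.1185) = 4.34e-6 M.
pOH = 5.36, so pH = 14.00 - 5.36 = 8.64.

8.64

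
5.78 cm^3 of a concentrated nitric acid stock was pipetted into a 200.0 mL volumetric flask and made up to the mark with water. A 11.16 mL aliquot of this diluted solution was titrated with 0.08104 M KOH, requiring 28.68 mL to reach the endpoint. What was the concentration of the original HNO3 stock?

n(KOH) = 0.08104 x 0.02868 = 0.002324 mol.
n(HNO3) in the aliquot = 0.002324 mol.
[diluted HNO3] = 0.002324 / 0.01116 = 0.2083 M.
Dilution factor = 200.0/5.780 = 34.60, so [stock] = 0.2083 x 34.60 = 7.21 M.

7.21 M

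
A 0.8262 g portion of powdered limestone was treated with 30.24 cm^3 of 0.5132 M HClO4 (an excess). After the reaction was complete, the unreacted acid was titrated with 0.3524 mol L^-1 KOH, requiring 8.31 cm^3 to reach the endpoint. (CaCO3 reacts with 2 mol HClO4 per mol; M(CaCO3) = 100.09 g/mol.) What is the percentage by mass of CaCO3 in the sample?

76.3%

Total n(HClO4) added = 0.5132 x 0.03024 = 0.01552 mol.
n(KOH) used = 0.3524 x 0.008310 = 0.002928 mol, which equals the excess n(HClO4).
So n(HClO4) consumed by the sample = 0.01552 - 0.002928 = 0.01259 mol.
n(CaCO3) = 0.01259 / 2 = 0.006295 mol.
mass CaCO3 = 0.006295 x 100.09 = 0.6301 g, so %CaCO3 = 0.6301/0.8262 x 100 = 76.3%.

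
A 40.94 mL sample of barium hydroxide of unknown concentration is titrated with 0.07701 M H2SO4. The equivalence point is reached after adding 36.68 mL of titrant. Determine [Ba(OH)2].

n(H2SO4) delivered = 0.07701 x 0.03668 = 0.002825 mol.
For a 1:1 reaction, n(Ba(OH)2) = 0.002825 mol.
[Ba(OH)2] = 0.002825 mol / 0.04094 L = 0.0690 M.

0.0690 M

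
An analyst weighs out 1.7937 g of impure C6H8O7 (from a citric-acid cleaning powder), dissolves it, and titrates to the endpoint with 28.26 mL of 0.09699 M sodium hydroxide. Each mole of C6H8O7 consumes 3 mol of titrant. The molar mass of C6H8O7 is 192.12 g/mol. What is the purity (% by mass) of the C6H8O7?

9.79%

n(NaOH) = 0.09699 x 0.02826 = 0.002741 mol.
n(C6H8O7) = 0.002741 / 3 = 0.0009136 mol.
mass of C6H8O7 = 0.0009136 x 192.12 = 0.1755 g.
% purity = 0.1755 / 1.7937 x 100 = 9.79%.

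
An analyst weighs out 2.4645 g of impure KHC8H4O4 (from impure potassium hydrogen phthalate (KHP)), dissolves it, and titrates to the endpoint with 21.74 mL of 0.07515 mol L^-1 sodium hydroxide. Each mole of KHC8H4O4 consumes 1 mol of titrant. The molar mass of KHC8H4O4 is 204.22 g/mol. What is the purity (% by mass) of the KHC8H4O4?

13.5%

n(NaOH) = 0.07515 x 0.02174 = 0.001634 mol.
n(KHC8H4O4) = 0.001634 / 1 = 0.001634 mol.
mass of KHC8H4O4 = 0.001634 x 204.22 = 0.3336 g.
% purity = 0.3336 / 2.4645 x 100 = 13.5%.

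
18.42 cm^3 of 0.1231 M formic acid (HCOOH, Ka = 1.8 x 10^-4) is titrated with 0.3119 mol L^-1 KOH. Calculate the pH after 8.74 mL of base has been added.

n(acid) = 0.1231 x 0.01842 = 0.002268 mol; n(KOH) added = 0.3119 x 0.008740 = 0.002726 mol.
Base is in excess by 0.002726 - 0.002268 = 0.0004585 mol in a total volume of 0.02716 L.
[OH^-] = 0.0004585/0.02716 = 0.01688 M, so pOH = 1.77 and pH = 14.00 - 1.77 = 12.23.

12.23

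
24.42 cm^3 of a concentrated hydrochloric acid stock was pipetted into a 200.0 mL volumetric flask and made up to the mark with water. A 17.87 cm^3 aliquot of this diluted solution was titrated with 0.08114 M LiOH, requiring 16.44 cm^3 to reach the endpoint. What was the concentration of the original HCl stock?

n(LiOH) = 0.08114 x 0.01644 = 0.001334 mol.
n(HCl) in the aliquot = 0.001334 mol.
[diluted HCl] = 0.001334 / 0.01787 = 0.07465 M.
Dilution factor = 200.0/24.42 = 8.190, so [stock] = 0.07465 x 8.190 = 0.611 M.

0.611 M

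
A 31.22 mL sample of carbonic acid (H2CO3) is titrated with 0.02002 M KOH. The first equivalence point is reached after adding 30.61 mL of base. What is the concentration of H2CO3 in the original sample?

n(KOH) = 0.02002 x 0.03061 = 0.0006128 mol.
At the first equivalence point, 1 mol OH^- react per mol H2CO3, so n(H2CO3) = 0.0006128 / 1 = 0.0006128 mol.
[H2CO3] = 0.0006128 / 0.03122 L = 0.0196 M.

0.0196 M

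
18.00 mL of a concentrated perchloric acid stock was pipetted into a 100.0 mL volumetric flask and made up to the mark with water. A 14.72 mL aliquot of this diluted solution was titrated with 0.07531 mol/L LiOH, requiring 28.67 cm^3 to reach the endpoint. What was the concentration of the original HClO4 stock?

n(LiOH) = 0.07531 x 0.02867 = 0.002159 mol.
n(HClO4) in the aliquot = 0.002159 mol.
[diluted HClO4] = 0.002159 / 0.01472 = 0.1467 M.
Dilution factor = 100.0/18.00 = 5.556, so [stock] = 0.1467 x 5.556 = 0.815 M.

0.815 M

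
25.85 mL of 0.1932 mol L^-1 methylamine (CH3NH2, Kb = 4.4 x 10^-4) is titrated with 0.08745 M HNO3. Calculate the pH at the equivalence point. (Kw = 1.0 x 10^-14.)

n(CH3NH2) = 0.1932 x 0.02585 = 0.004994 mol; V(HNO3) at equivalence = 0.004994/0.08745 = 0.05711 L.
At equivalence the base is fully converted to CH3NH3+; total volume = 0.08296 L, so [CH3NH3+] = 0.004994/0.08296 = 0.06020 M.
Ka(CH3NH3+) = Kw/Kb = 1.0e-14 / 4.4 x 10^-4 = 2.27e-11.
[H^+] = sqrt(Ka x [CH3NH3+]) = sqrt(2.27e-11 x 0.06020) = 1.17e-6 M.
pH = -log(1.17e-6) = 5.93.

5.93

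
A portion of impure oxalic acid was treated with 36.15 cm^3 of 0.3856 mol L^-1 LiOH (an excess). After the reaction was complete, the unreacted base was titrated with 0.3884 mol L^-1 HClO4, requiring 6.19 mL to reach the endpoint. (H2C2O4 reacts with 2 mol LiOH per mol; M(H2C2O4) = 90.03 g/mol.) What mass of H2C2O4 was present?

Total n(LiOH) added = 0.3856 x 0.03615 = 0.01394 mol.
n(HClO4) used = 0.3884 x 0.006190 = 0.002404 mol, which equals the excess n(LiOH).
So n(LiOH) consumed by the sample = 0.01394 - 0.002404 = 0.01154 mol.
n(H2C2O4) = 0.01154 / 2 = 0.005768 mol.
mass = 0.005768 mol x 90.03 g/mol = 0.519 g.

0.519 g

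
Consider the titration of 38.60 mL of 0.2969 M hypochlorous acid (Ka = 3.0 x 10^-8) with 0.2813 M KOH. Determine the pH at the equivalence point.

10.34

n(HClO) = 0.2969 x 0.03860 = 0.01146 mol; V(KOH) at equivalence = 0.01146/0.2813 = 0.04074 L.
At equivalence all the acid is converted to ClO-; total volume = 0.03860 + 0.04074 = 0.07934 L, so [ClO-] = 0.01146/0.07934 = 0.1444 M.
Kb = Kw/Ka = 1.0e-14 / 3.0 x 10^-8 = 3.33e-7.
[OH^-] = sqrt(Kb x [ClO-]) = sqrt(3.33e-7 x 0.1444) = 0.000219 M.
pOH = 3.66, so pH = 14.00 - 3.66 = 10.34.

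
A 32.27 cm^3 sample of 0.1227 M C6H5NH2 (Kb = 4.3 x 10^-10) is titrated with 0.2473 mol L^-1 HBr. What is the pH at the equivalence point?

n(C6H5NH2) = 0.1227 x 0.03227 = 0.003960 mol; V(HBr) at equivalence = 0.003960/0.2473 = 0.01601 L.
At equivalence the base is fully converted to C6H5NH3+; total volume = 0.04828 L, so [C6H5NH3+] = 0.003960/0.04828 = 0.08201 M.
Ka(C6H5NH3+) = Kw/Kb = 1.0e-14 / 4.3 x 10^-10 = 2.33e-5.
[H^+] = sqrt(Ka x [C6H5NH3+]) = sqrt(2.33e-5 x 0.08201) = 0.00138 M.
pH = -log(0.00138) = 2.86.

2.86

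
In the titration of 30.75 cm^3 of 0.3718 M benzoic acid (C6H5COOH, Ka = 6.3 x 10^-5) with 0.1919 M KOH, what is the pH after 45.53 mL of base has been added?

Initial n(C6H5COOH) = 0.3718 x 0.03075 = 0.01143 mol.
n(KOH) added = 0.1919 x 0.04553 = 0.008737 mol, converting that many moles of C6H5COOH to C6H5COO-.
Remaining n(C6H5COOH) = 0.002696 mol; n(C6H5COO-) = 0.008737 mol.
By Henderson-Hasselbalch, pH = pKa + log([A^-]/[HA]) = 4.20 + log(0.008737/0.002696) = 4.20 + (+0.51) = 4.71.

4.71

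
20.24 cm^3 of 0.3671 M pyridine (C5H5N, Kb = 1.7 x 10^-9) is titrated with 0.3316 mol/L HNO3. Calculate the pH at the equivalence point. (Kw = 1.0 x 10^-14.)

n(C5H5N) = 0.3671 x 0.02024 = 0.007430 mol; V(HNO3) at equivalence = 0.007430/0.3316 = 0.02241 L.
At equivalence the base is fully converted to C5H5NH+; total volume = 0.04265 L, so [C5H5NH+] = 0.007430/0.04265 = 0.1742 M.
Ka(C5H5NH+) = Kw/Kb = 1.0e-14 / 1.7 x 10^-9 = 5.88e-6.
[H^+] = sqrt(Ka x [C5H5NH+]) = sqrt(5.88e-6 x 0.1742) = 0.00101 M.
pH = -log(0.00101) = 2.99.

2.99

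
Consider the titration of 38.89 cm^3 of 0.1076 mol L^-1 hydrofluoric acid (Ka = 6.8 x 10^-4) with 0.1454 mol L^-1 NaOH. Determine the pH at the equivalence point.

n(HF) = 0.1076 x 0.03889 = 0.004185 mol; V(NaOH) at equivalence = 0.004185/0.1454 = 0.02878 L.
At equivalence all the acid is converted to F-; total volume = 0.03889 + 0.02878 = 0.06767 L, so [F-] = 0.004185/0.06767 = 0.06184 M.
Kb = Kw/Ka = 1.0e-14 / 6.8 x 10^-4 = 1.47e-11.
[OH^-] = sqrt(Kb x [F-]) = sqrt(1.47e-11 x 0.06184) = 9.54e-7 M.
pOH = 6.02, so pH = 14.00 - 6.02 = 7.98.

7.98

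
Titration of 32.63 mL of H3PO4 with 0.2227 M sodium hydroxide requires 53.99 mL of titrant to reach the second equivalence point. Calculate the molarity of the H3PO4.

n(NaOH) = 0.2227 x 0.05399 = 0.01202 mol.
At the second equivalence point, 2 mol OH^- react per mol H3PO4, so n(H3PO4) = 0.01202 / 2 = 0.006012 mol.
[H3PO4] = 0.006012 / 0.03263 L = 0.184 M.

0.184 M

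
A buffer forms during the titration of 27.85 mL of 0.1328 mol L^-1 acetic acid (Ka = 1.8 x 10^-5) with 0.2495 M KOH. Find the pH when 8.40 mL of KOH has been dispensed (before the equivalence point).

Initial n(CH3COOH) = 0.1328 x 0.02785 = 0.003698 mol.
n(KOH) added = 0.2495 x 0.008400 = 0.002096 mol, converting that many moles of CH3COOH to CH3COO-.
Remaining n(CH3COOH) = 0.001603 mol; n(CH3COO-) = 0.002096 mol.
By Henderson-Hasselbalch, pH = pKa + log([A^-]/[HA]) = 4.74 + log(0.002096/0.001603) = 4.74 + (+0.12) = 4.86.

4.86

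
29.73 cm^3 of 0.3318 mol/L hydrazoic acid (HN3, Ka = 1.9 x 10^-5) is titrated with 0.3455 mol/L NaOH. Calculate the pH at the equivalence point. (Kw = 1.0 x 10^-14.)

n(HN3) = 0.3318 x 0.02973 = 0.009864 mol; V(NaOH) at equivalence = 0.009864/0.3455 = 0.02855 L.
At equivalence all the acid is converted to N3-; total volume = 0.02973 + 0.02855 = 0.05828 L, so [N3-] = 0.009864/0.05828 = 0.1693 M.
Kb = Kw/Ka = 1.0e-14 / 1.9 x 10^-5 = 5.26e-10.
[OH^-] = sqrt(Kb x [N3-]) = sqrt(5.26e-10 x 0.1693) = 9.44e-6 M.
pOH = 5.03, so pH = 14.00 - 5.03 = 8.97.

8.97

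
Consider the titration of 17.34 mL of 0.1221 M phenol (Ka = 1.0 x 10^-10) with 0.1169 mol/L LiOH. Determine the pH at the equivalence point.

11.39

n(C6H5OH) = 0.1221 x 0.01734 = 0.002117 mol; V(LiOH) at equivalence = 0.002117/0.1169 = 0.01811 L.
At equivalence all the acid is converted to C6H5O-; total volume = 0.01734 + 0.01811 = 0.03545 L, so [C6H5O-] = 0.002117/0.03545 = 0.05972 M.
Kb = Kw/Ka = 1.0e-14 / 1.0 x 10^-10 = 0.000100.
[OH^-] = sqrt(Kb x [C6H5O-]) = sqrt(0.000100 x 0.05972) = 0.00244 M.
pOH = 2.61, so pH = 14.00 - 2.61 = 11.39.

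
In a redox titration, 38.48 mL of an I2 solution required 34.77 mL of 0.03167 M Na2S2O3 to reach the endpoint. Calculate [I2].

n(Na2S2O3) = 0.03167 x 0.03477 = 0.001101 mol.
From the balanced equation, 2 mol Na2S2O3 reacts with 1 mol I2, so n(I2) = 0.001101 x 1/2 = 0.0005506 mol.
[I2] = 0.0005506 / 0.03848 L = 0.0143 M.

0.0143 M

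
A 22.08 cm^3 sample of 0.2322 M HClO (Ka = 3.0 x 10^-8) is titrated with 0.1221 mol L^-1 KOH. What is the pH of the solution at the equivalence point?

n(HClO) = 0.2322 x 0.02208 = 0.005127 mol; V(KOH) at equivalence = 0.005127/0.1221 = 0.04199 L.
At equivalence all the acid is converted to ClO-; total volume = 0.02208 + 0.04199 = 0.06407 L, so [ClO-] = 0.005127/0.06407 = 0.08002 M.
Kb = Kw/Ka = 1.0e-14 / 3.0 x 10^-8 = 3.33e-7.
[OH^-] = sqrt(Kb x [ClO-]) = sqrt(3.33e-7 x 0.08002) = 0.000163 M.
pOH = 3.79, so pH = 14.00 - 3.79 = 10.21.

10.21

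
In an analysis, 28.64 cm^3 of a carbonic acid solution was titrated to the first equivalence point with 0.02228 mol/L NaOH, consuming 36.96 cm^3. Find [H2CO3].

n(NaOH) = 0.02228 x 0.03696 = 0.0008235 mol.
At the first equivalence point, 1 mol OH^- react per mol H2CO3, so n(H2CO3) = 0.0008235 / 1 = 0.0008235 mol.
[H2CO3] = 0.0008235 / 0.02864 L = 0.0288 M.

0.0288 M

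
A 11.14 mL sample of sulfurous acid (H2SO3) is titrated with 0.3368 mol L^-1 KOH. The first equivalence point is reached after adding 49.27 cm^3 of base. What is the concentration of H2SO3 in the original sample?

1.49 M

n(KOH) = 0.3368 x 0.04927 = 0.01659 mol.
At the first equivalence point, 1 mol OH^- react per mol H2SO3, so n(H2SO3) = 0.01659 / 1 = 0.01659 mol.
[H2SO3] = 0.01659 / 0.01114 L = 1.49 M.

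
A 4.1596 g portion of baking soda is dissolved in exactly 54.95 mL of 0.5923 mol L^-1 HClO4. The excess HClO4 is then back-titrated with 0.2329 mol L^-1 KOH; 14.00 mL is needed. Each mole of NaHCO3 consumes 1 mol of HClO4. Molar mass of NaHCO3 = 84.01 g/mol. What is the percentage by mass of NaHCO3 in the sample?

59.1%

Total n(HClO4) added = 0.5923 x 0.05495 = 0.03255 mol.
n(KOH) used = 0.2329 x 0.01400 = 0.003261 mol, which equals the excess n(HClO4).
So n(HClO4) consumed by the sample = 0.03255 - 0.003261 = 0.02929 mol.
n(NaHCO3) = 0.02929 / 1 = 0.02929 mol.
mass NaHCO3 = 0.02929 x 84.01 = 2.460 g, so %NaHCO3 = 2.460/4.1596 x 100 = 59.1%.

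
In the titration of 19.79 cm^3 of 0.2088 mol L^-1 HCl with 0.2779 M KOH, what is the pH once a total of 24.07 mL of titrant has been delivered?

n(acid) = 0.2088 x 0.01979 = 0.004132 mol; n(KOH) added = 0.2779 x 0.02407 = 0.006689 mol.
Base is in excess by 0.006689 - 0.004132 = 0.002557 mol in a total volume of 0.04386 L.
[OH^-] = 0.002557/0.04386 = 0.05830 M, so pOH = 1.23 and pH = 14.00 - 1.23 = 12.77.

12.77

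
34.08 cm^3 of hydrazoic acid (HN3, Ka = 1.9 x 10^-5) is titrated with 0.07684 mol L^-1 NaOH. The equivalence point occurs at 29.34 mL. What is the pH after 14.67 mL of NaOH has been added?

14.67 mL is exactly half the equivalence volume (29.34/2), i.e. the half-equivalence point.
There, n(HA) = n(A^-), so pH = pKa = -log(1.9 x 10^-5) = 4.72.

4.72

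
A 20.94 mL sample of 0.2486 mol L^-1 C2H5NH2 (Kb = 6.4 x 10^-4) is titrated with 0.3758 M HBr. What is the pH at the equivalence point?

5.82

n(C2H5NH2) = 0.2486 x 0.02094 = 0.005206 mol; V(HBr) at equivalence = 0.005206/0.3758 = 0.01385 L.
At equivalence the base is fully converted to C2H5NH3+; total volume = 0.03479 L, so [C2H5NH3+] = 0.005206/0.03479 = 0.1496 M.
Ka(C2H5NH3+) = Kw/Kb = 1.0e-14 / 6.4 x 10^-4 = 1.56e-11.
[H^+] = sqrt(Ka x [C2H5NH3+]) = sqrt(1.56e-11 x 0.1496) = 1.53e-6 M.
pH = -log(1.53e-6) = 5.82.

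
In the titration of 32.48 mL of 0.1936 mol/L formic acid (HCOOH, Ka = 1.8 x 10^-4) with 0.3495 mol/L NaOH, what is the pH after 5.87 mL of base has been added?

Initial n(HCOOH) = 0.1936 x 0.03248 = 0.006288 mol.
n(NaOH) added = 0.3495 x 0.005870 = 0.002052 mol, converting that many moles of HCOOH to HCOO-.
Remaining n(HCOOH) = 0.004237 mol; n(HCOO-) = 0.002052 mol.
By Henderson-Hasselbalch, pH = pKa + log([A^-]/[HA]) = 3.74 + log(0.002052/0.004237) = 3.74 + (-0.31) = 3.43.

3.43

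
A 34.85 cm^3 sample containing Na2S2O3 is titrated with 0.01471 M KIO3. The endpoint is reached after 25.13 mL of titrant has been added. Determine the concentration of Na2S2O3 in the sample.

0.0636 M

n(KIO3) = 0.01471 x 0.02513 = 0.0003697 mol.
From the balanced equation, 1 mol KIO3 reacts with 6 mol Na2S2O3, so n(Na2S2O3) = 0.0003697 x 6/1 = 0.002218 mol.
[Na2S2O3] = 0.002218 / 0.03485 L = 0.0636 M.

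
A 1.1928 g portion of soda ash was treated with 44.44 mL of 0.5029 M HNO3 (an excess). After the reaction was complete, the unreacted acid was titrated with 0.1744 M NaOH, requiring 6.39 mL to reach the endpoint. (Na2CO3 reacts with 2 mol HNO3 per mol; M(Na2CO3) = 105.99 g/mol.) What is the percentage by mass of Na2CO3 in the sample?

Total n(HNO3) added = 0.5029 x 0.04444 = 0.02235 mol.
n(NaOH) used = 0.1744 x 0.006390 = 0.001114 mol, which equals the excess n(HNO3).
So n(HNO3) consumed by the sample = 0.02235 - 0.001114 = 0.02123 mol.
n(Na2CO3) = 0.02123 / 2 = 0.01062 mol.
mass Na2CO3 = 0.01062 x 105.99 = 1.125 g, so %Na2CO3 = 1.125/1.1928 x 100 = 94.3%.

94.3%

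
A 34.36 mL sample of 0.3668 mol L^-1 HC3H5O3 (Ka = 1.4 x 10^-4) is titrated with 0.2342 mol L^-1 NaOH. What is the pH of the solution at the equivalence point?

n(HC3H5O3) = 0.3668 x 0.03436 = 0.01260 mol; V(NaOH) at equivalence = 0.01260/0.2342 = 0.05381 L.
At equivalence all the acid is converted to C3H5O3-; total volume = 0.03436 + 0.05381 = 0.08817 L, so [C3H5O3-] = 0.01260/0.08817 = 0.1429 M.
Kb = Kw/Ka = 1.0e-14 / 1.4 x 10^-4 = 7.14e-11.
[OH^-] = sqrt(Kb x [C3H5O3-]) = sqrt(7.14e-11 x 0.1429) = 3.20e-6 M.
pOH = 5.50, so pH = 14.00 - 5.50 = 8.50.

8.50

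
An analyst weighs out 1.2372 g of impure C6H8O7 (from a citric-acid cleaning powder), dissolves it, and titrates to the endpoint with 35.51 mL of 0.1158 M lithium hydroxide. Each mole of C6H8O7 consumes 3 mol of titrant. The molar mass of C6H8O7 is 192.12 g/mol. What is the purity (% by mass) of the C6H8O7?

n(LiOH) = 0.1158 x 0.03551 = 0.004112 mol.
n(C6H8O7) = 0.004112 / 3 = 0.001371 mol.
mass of C6H8O7 = 0.001371 x 192.12 = 0.2633 g.
% purity = 0.2633 / 1.2372 x 100 = 21.3%.

21.3%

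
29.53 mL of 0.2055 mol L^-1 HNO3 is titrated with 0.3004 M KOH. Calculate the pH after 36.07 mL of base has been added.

n(acid) = 0.2055 x 0.02953 = 0.006068 mol; n(KOH) added = 0.3004 x 0.03607 = 0.01084 mol.
Base is in excess by 0.01084 - 0.006068 = 0.004767 mol in a total volume of 0.06560 L.
[OH^-] = 0.004767/0.06560 = 0.07267 M, so pOH = 1.14 and pH = 14.00 - 1.14 = 12.86.

12.86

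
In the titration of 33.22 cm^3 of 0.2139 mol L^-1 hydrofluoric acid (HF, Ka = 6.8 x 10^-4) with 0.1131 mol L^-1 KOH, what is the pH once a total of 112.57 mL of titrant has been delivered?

n(acid) = 0.2139 x 0.03322 = 0.007106 mol; n(KOH) added = 0.1131 x 0.1126 = 0.01273 mol.
Base is in excess by 0.01273 - 0.007106 = 0.005626 mol in a total volume of 0.1458 L.
[OH^-] = 0.005626/0.1458 = 0.03859 M, so pOH = 1.41 and pH = 14.00 - 1.41 = 12.59.

12.59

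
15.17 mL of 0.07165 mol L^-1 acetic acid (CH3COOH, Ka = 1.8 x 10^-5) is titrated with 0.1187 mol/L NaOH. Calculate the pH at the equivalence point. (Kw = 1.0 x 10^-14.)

8.70

n(CH3COOH) = 0.07165 x 0.01517 = 0.001087 mol; V(NaOH) at equivalence = 0.001087/0.1187 = 0.009157 L.
At equivalence all the acid is converted to CH3COO-; total volume = 0.01517 + 0.009157 = 0.02433 L, so [CH3COO-] = 0.001087/0.02433 = 0.04468 M.
Kb = Kw/Ka = 1.0e-14 / 1.8 x 10^-5 = 5.56e-10.
[OH^-] = sqrt(Kb x [CH3COO-]) = sqrt(5.56e-10 x 0.04468) = 4.98e-6 M.
pOH = 5.30, so pH = 14.00 - 5.30 = 8.70.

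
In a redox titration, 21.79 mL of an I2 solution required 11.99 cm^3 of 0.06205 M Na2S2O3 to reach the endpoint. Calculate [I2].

0.0171 M

n(Na2S2O3) = 0.06205 x 0.01199 = 0.0007440 mol.
From the balanced equation, 2 mol Na2S2O3 reacts with 1 mol I2, so n(I2) = 0.0007440 x 1/2 = 0.0003720 mol.
[I2] = 0.0003720 / 0.02179 L = 0.0171 M.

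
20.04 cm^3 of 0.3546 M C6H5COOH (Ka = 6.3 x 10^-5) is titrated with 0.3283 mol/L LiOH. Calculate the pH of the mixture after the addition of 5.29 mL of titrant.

3.71

Initial n(C6H5COOH) = 0.3546 x 0.02004 = 0.007106 mol.
n(LiOH) added = 0.3283 x 0.005290 = 0.001737 mol, converting that many moles of C6H5COOH to C6H5COO-.
Remaining n(C6H5COOH) = 0.005369 mol; n(C6H5COO-) = 0.001737 mol.
By Henderson-Hasselbalch, pH = pKa + log([A^-]/[HA]) = 4.20 + log(0.001737/0.005369) = 4.20 + (-0.49) = 3.71.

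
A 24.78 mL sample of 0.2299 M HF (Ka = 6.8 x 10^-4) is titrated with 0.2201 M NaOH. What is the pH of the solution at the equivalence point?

n(HF) = 0.2299 x 0.02478 = 0.005697 mol; V(NaOH) at equivalence = 0.005697/0.2201 = 0.02588 L.
At equivalence all the acid is converted to F-; total volume = 0.02478 + 0.02588 = 0.05066 L, so [F-] = 0.005697/0.05066 = 0.1124 M.
Kb = Kw/Ka = 1.0e-14 / 6.8 x 10^-4 = 1.47e-11.
[OH^-] = sqrt(Kb x [F-]) = sqrt(1.47e-11 x 0.1124) = 1.29e-6 M.
pOH = 5.89, so pH = 14.00 - 5.89 = 8.11.

8.11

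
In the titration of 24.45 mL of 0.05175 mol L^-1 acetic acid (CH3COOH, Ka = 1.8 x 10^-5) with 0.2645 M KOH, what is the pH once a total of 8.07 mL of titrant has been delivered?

n(acid) = 0.05175 x 0.02445 = 0.001265 mol; n(KOH) added = 0.2645 x 0.008070 = 0.002135 mol.
Base is in excess by 0.002135 - 0.001265 = 0.0008692 mol in a total volume of 0.03252 L.
[OH^-] = 0.0008692/0.03252 = 0.02673 M, so pOH = 1.57 and pH = 14.00 - 1.57 = 12.43.

12.43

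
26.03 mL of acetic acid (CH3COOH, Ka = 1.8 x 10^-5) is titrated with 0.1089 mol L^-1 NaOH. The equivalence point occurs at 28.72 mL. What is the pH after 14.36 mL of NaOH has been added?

4.74

14.36 mL is exactly half the equivalence volume (28.72/2), i.e. the half-equivalence point.
There, n(HA) = n(A^-), so pH = pKa = -log(1.8 x 10^-5) = 4.74.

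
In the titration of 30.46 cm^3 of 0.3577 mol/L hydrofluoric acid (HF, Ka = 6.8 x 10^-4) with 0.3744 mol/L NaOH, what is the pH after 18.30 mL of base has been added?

Initial n(HF) = 0.3577 x 0.03046 = 0.01090 mol.
n(NaOH) added = 0.3744 x 0.01830 = 0.006852 mol, converting that many moles of HF to F-.
Remaining n(HF) = 0.004044 mol; n(F-) = 0.006852 mol.
By Henderson-Hasselbalch, pH = pKa + log([A^-]/[HA]) = 3.17 + log(0.006852/0.004044) = 3.17 + (+0.23) = 3.40.

3.40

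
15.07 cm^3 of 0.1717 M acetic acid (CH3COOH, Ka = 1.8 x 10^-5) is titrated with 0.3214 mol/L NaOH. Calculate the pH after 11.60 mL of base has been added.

n(acid) = 0.1717 x 0.01507 = 0.002588 mol; n(NaOH) added = 0.3214 x 0.01160 = 0.003728 mol.
Base is in excess by 0.003728 - 0.002588 = 0.001141 mol in a total volume of 0.02667 L.
[OH^-] = 0.001141/0.02667 = 0.04277 M, so pOH = 1.37 and pH = 14.00 - 1.37 = 12.63.

12.63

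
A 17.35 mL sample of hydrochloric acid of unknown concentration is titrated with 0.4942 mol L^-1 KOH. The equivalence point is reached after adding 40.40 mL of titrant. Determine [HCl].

1.15 M

n(KOH) delivered = 0.4942 x 0.04040 = 0.01997 mol.
For a 1:1 reaction, n(HCl) = 0.01997 mol.
[HCl] = 0.01997 mol / 0.01735 L = 1.15 M.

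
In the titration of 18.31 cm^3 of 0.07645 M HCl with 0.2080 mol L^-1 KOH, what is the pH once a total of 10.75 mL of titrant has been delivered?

12.46

n(acid) = 0.07645 x 0.01831 = 0.001400 mol; n(KOH) added = 0.2080 x 0.01075 = 0.002236 mol.
Base is in excess by 0.002236 - 0.001400 = 0.0008362 mol in a total volume of 0.02906 L.
[OH^-] = 0.0008362/0.02906 = 0.02877 M, so pOH = 1.54 and pH = 14.00 - 1.54 = 12.46.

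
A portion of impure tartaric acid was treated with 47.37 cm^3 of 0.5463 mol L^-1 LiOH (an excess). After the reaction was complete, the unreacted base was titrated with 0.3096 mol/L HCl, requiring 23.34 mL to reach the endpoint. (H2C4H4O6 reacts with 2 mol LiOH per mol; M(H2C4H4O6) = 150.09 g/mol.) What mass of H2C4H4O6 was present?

Total n(LiOH) added = 0.5463 x 0.04737 = 0.02588 mol.
n(HCl) used = 0.3096 x 0.02334 = 0.007226 mol, which equals the excess n(LiOH).
So n(LiOH) consumed by the sample = 0.02588 - 0.007226 = 0.01865 mol.
n(H2C4H4O6) = 0.01865 / 2 = 0.009326 mol.
mass = 0.009326 mol x 150.09 g/mol = 1.40 g.

1.40 g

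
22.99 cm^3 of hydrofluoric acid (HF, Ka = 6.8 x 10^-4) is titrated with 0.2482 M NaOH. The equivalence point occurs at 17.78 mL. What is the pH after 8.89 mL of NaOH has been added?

3.17

8.89 mL is exactly half the equivalence volume (17.78/2), i.e. the half-equivalence point.
There, n(HA) = n(A^-), so pH = pKa = -log(6.8 x 10^-4) = 3.17.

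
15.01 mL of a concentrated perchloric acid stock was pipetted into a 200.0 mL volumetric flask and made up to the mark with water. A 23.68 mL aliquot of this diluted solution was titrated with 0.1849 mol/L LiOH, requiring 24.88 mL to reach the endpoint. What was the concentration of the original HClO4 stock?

n(LiOH) = 0.1849 x 0.02488 = 0.004600 mol.
n(HClO4) in the aliquot = 0.004600 mol.
[diluted HClO4] = 0.004600 / 0.02368 = 0.1943 M.
Dilution factor = 200.0/15.01 = 13.32, so [stock] = 0.1943 x 13.32 = 2.59 M.

2.59 M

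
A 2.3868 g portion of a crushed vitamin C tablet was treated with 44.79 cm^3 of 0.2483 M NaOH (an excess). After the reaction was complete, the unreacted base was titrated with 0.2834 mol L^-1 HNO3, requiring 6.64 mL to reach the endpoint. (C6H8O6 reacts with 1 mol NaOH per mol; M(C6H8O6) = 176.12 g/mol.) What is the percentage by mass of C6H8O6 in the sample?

68.2%

Total n(NaOH) added = 0.2483 x 0.04479 = 0.01112 mol.
n(HNO3) used = 0.2834 x 0.006640 = 0.001882 mol, which equals the excess n(NaOH).
So n(NaOH) consumed by the sample = 0.01112 - 0.001882 = 0.009240 mol.
n(C6H8O6) = 0.009240 / 1 = 0.009240 mol.
mass C6H8O6 = 0.009240 x 176.12 = 1.627 g, so %C6H8O6 = 1.627/2.3868 x 100 = 68.2%.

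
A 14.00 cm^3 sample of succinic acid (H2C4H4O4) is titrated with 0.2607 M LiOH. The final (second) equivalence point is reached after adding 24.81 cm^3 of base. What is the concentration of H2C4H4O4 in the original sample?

n(LiOH) = 0.2607 x 0.02481 = 0.006468 mol.
At the final (second) equivalence point, 2 mol OH^- react per mol H2C4H4O4, so n(H2C4H4O4) = 0.006468 / 2 = 0.003234 mol.
[H2C4H4O4] = 0.003234 / 0.01400 L = 0.231 M.

0.231 M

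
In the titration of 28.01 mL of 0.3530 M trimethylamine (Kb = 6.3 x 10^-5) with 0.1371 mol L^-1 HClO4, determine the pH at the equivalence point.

5.40

n((CH3)3N) = 0.3530 x 0.02801 = 0.009888 mol; V(HClO4) at equivalence = 0.009888/0.1371 = 0.07212 L.
At equivalence the base is fully converted to (CH3)3NH+; total volume = 0.1001 L, so [(CH3)3NH+] = 0.009888/0.1001 = 0.09875 M.
Ka((CH3)3NH+) = Kw/Kb = 1.0e-14 / 6.3 x 10^-5 = 1.59e-10.
[H^+] = sqrt(Ka x [(CH3)3NH+]) = sqrt(1.59e-10 x 0.09875) = 3.96e-6 M.
pH = -log(3.96e-6) = 5.40.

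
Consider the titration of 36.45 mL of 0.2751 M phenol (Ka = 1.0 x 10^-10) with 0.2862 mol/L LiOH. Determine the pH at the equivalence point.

n(C6H5OH) = 0.2751 x 0.03645 = 0.01003 mol; V(LiOH) at equivalence = 0.01003/0.2862 = 0.03504 L.
At equivalence all the acid is converted to C6H5O-; total volume = 0.03645 + 0.03504 = 0.07149 L, so [C6H5O-] = 0.01003/0.07149 = 0.1403 M.
Kb = Kw/Ka = 1.0e-14 / 1.0 x 10^-10 = 0.000100.
[OH^-] = sqrt(Kb x [C6H5O-]) = sqrt(0.000100 x 0.1403) = 0.00375 M.
pOH = 2.43, so pH = 14.00 - 2.43 = 11.57.

11.57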